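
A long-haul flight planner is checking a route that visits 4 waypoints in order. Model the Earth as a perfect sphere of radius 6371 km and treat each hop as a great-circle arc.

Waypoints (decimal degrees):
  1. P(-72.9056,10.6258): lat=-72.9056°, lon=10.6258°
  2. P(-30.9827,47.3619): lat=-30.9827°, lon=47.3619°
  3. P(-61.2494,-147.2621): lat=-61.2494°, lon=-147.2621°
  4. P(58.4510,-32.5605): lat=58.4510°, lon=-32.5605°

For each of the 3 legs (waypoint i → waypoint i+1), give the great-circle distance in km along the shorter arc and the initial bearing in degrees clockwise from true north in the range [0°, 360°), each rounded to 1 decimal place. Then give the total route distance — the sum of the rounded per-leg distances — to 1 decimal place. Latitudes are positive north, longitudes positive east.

Leg 1: φ1=-1.2724428, φ2=-0.5407501, Δφ=0.7316926, Δλ=0.6411659 rad; a=sin²(Δφ/2)+cosφ1·cosφ2·sin²(Δλ/2)=0.1530021821; c=2·atan2(√a, √(1-a))=0.803772356; dist=6371·c=5120.834 ≈ 5120.8 km; running total=5120.8 km
Leg 1 bearing: y=sinΔλ·cosφ2=0.51279064, x=cosφ1·sinφ2-sinφ1·cosφ2·cosΔλ=0.50538680; θ=atan2(y, x)=45.4166° ≈ 45.4°
Leg 2: φ1=-0.5407501, φ2=-1.0690037, Δφ=-0.5282536, Δλ=-3.3968296 rad; a=sin²(Δφ/2)+cosφ1·cosφ2·sin²(Δλ/2)=0.4738464990; c=2·atan2(√a, √(1-a))=1.518465443; dist=6371·c=9674.143 ≈ 9674.1 km; running total=14794.9 km
Leg 2 bearing: y=sinΔλ·cosφ2=0.12143981, x=cosφ1·sinφ2-sinφ1·cosφ2·cosΔλ=-0.99121963; θ=atan2(y, x)=173.0152° ≈ 173.0°
Leg 3: φ1=-1.0690037, φ2=1.0201624, Δφ=2.0891661, Δλ=2.0019206 rad; a=sin²(Δφ/2)+cosφ1·cosφ2·sin²(Δλ/2)=0.9261538433; c=2·atan2(√a, √(1-a))=2.591177947; dist=6371·c=16508.395 ≈ 16508.4 km; running total=31303.3 km
Leg 3 bearing: y=sinΔλ·cosφ2=0.47535041, x=cosφ1·sinφ2-sinφ1·cosφ2·cosΔλ=0.21820539; θ=atan2(y, x)=65.3429° ≈ 65.3°

Leg 1: dist=5120.8 km, bearing=45.4°
Leg 2: dist=9674.1 km, bearing=173.0°
Leg 3: dist=16508.4 km, bearing=65.3°
Total: 31303.3 km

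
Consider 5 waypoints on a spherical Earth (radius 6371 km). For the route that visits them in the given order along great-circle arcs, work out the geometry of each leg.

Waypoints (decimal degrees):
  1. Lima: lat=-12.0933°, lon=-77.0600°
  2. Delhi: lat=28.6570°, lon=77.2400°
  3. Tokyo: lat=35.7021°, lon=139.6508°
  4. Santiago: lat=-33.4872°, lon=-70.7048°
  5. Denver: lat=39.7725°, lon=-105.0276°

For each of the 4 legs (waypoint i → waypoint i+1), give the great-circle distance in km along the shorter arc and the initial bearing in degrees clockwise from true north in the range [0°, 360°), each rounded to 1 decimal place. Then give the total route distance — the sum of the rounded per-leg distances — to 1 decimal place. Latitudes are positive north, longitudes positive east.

Leg 1: dist=16777.4 km, bearing=51.4°
Leg 2: dist=5828.7 km, bearing=65.3°
Leg 3: dist=17236.7 km, bearing=93.8°
Leg 4: dist=8877.7 km, bearing=333.9°
Total: 48720.5 km

Leg 1: φ1=-0.2110679, φ2=0.5001590, Δφ=0.7112269, Δλ=2.6930430 rad; a=sin²(Δφ/2)+cosφ1·cosφ2·sin²(Δλ/2)=0.9368121266; c=2·atan2(√a, √(1-a))=2.633397670; dist=6371·c=16777.377 ≈ 16777.4 km; running total=16777.4 km
Leg 1 bearing: y=sinΔλ·cosφ2=0.38053859, x=cosφ1·sinφ2-sinφ1·cosφ2·cosΔλ=0.30326729; θ=atan2(y, x)=51.4472° ≈ 51.4°
Leg 2: φ1=0.5001590, φ2=0.6231192, Δφ=0.1229602, Δλ=1.0892739 rad; a=sin²(Δφ/2)+cosφ1·cosφ2·sin²(Δλ/2)=0.1950594103; c=2·atan2(√a, √(1-a))=0.914885677; dist=6371·c=5828.737 ≈ 5828.7 km; running total=22606.1 km
Leg 2 bearing: y=sinΔλ·cosφ2=0.71972328, x=cosφ1·sinφ2-sinφ1·cosφ2·cosΔλ=0.33172783; θ=atan2(y, x)=65.2545° ≈ 65.3°
Leg 3: φ1=0.6231192, φ2=-0.5844619, Δφ=-1.2075811, Δλ=-3.6713978 rad; a=sin²(Δφ/2)+cosφ1·cosφ2·sin²(Δλ/2)=0.9532016612; c=2·atan2(√a, √(1-a))=2.705486451; dist=6371·c=17236.654 ≈ 17236.7 km; running total=39842.8 km
Leg 3 bearing: y=sinΔλ·cosφ2=0.42147920, x=cosφ1·sinφ2-sinφ1·cosφ2·cosΔλ=-0.02807668; θ=atan2(y, x)=93.8111° ≈ 93.8°
Leg 4: φ1=-0.5844619, φ2=0.6941611, Δφ=1.2786230, Δλ=-0.5990459 rad; a=sin²(Δφ/2)+cosφ1·cosφ2·sin²(Δλ/2)=0.4117913247; c=2·atan2(√a, √(1-a))=1.393450809; dist=6371·c=8877.675 ≈ 8877.7 km; running total=48720.5 km
Leg 4 bearing: y=sinΔλ·cosφ2=-0.43337349, x=cosφ1·sinφ2-sinφ1·cosφ2·cosΔλ=0.88377844; θ=atan2(y, x)=-26.1217° <0 so +360° → 333.8783° ≈ 333.9°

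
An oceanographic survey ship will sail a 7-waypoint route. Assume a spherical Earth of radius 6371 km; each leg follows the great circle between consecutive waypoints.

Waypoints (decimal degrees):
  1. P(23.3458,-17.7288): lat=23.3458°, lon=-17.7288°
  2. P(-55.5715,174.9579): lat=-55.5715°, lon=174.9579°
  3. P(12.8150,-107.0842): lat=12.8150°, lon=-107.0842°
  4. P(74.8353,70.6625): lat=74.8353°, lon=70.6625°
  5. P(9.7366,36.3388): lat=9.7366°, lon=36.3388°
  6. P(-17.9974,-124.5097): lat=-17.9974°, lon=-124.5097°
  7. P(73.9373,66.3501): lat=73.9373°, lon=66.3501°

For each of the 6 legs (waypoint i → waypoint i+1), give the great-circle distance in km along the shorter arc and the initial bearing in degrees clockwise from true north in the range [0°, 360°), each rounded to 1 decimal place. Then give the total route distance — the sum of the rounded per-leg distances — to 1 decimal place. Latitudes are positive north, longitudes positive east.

Leg 1: dist=16283.1 km, bearing=193.0°
Leg 2: dist=10440.7 km, bearing=72.9°
Leg 3: dist=10267.6 km, bearing=0.6°
Leg 4: dist=7550.6 km, bearing=216.9°
Leg 5: dist=17755.2 km, bearing=243.9°
Leg 6: dist=13758.7 km, bearing=356.4°
Total: 76055.9 km

Leg 1: φ1=0.4074611, φ2=-0.9699056, Δφ=-1.3773667, Δλ=3.3630173 rad; a=sin²(Δφ/2)+cosφ1·cosφ2·sin²(Δλ/2)=0.9166403831; c=2·atan2(√a, √(1-a))=2.555812019; dist=6371·c=16283.078 ≈ 16283.1 km; running total=16283.1 km
Leg 1 bearing: y=sinΔλ·cosφ2=-0.12416803, x=cosφ1·sinφ2-sinφ1·cosφ2·cosΔλ=-0.53872578; θ=atan2(y, x)=-167.0209° <0 so +360° → 192.9791° ≈ 193.0°
Leg 2: φ1=-0.9699056, φ2=0.2236639, Δφ=1.1935696, Δλ=-4.9225633 rad; a=sin²(Δφ/2)+cosφ1·cosφ2·sin²(Δλ/2)=0.5339670790; c=2·atan2(√a, √(1-a))=1.638782847; dist=6371·c=10440.686 ≈ 10440.7 km; running total=26723.8 km
Leg 2 bearing: y=sinΔλ·cosφ2=0.95363401, x=cosφ1·sinφ2-sinφ1·cosφ2·cosΔλ=0.29320150; θ=atan2(y, x)=72.9096° ≈ 72.9°
Leg 3: φ1=0.2236639, φ2=1.3061224, Δφ=1.0824584, Δλ=3.1022651 rad; a=sin²(Δφ/2)+cosφ1·cosφ2·sin²(Δλ/2)=0.5204006368; c=2·atan2(√a, √(1-a))=1.611608929; dist=6371·c=10267.560 ≈ 10267.6 km; running total=36991.4 km
Leg 3 bearing: y=sinΔλ·cosφ2=0.01028521, x=cosφ1·sinφ2-sinφ1·cosφ2·cosΔλ=0.99911434; θ=atan2(y, x)=0.5898° ≈ 0.6°
Leg 4: φ1=1.3061224, φ2=0.1699357, Δφ=-1.1361867, Δλ=-0.5990616 rad; a=sin²(Δφ/2)+cosφ1·cosφ2·sin²(Δλ/2)=0.3119200940; c=2·atan2(√a, √(1-a))=1.185148123; dist=6371·c=7550.579 ≈ 7550.6 km; running total=44542.0 km
Leg 4 bearing: y=sinΔλ·cosφ2=-0.55574556, x=cosφ1·sinφ2-sinφ1·cosφ2·cosΔλ=-0.74138429; θ=atan2(y, x)=-143.1446° <0 so +360° → 216.8554° ≈ 216.9°
Leg 5: φ1=0.1699357, φ2=-0.3141139, Δφ=-0.4840496, Δλ=-2.8073359 rad; a=sin²(Δφ/2)+cosφ1·cosφ2·sin²(Δλ/2)=0.9688724871; c=2·atan2(√a, √(1-a))=2.786876099; dist=6371·c=17755.188 ≈ 17755.2 km; running total=62297.2 km
Leg 5 bearing: y=sinΔλ·cosφ2=-0.31201498, x=cosφ1·sinφ2-sinφ1·cosφ2·cosΔλ=-0.15258118; θ=atan2(y, x)=-116.0595° <0 so +360° → 243.9405° ≈ 243.9°
Leg 6: φ1=-0.3141139, φ2=1.2904493, Δφ=1.6045632, Δλ=3.3311319 rad; a=sin²(Δφ/2)+cosφ1·cosφ2·sin²(Δλ/2)=0.7776747389; c=2·atan2(√a, √(1-a))=2.159579473; dist=6371·c=13758.681 ≈ 13758.7 km; running total=76055.9 km
Leg 6 bearing: y=sinΔλ·cosφ2=-0.05213001, x=cosφ1·sinφ2-sinφ1·cosφ2·cosΔλ=0.82998158; θ=atan2(y, x)=-3.5939° <0 so +360° → 356.4061° ≈ 356.4°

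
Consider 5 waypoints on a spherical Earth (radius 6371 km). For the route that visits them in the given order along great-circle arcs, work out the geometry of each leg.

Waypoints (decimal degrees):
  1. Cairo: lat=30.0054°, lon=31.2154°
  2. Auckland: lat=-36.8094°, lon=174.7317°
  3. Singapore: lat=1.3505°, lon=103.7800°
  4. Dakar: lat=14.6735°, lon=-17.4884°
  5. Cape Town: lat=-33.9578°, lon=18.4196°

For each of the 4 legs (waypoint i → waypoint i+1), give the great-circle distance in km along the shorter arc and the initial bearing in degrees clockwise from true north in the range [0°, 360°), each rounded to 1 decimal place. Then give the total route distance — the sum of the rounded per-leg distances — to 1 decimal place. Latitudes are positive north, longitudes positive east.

Leg 1: φ1=0.5236930, φ2=-0.6424452, Δφ=-1.1661382, Δλ=2.5048320 rad; a=sin²(Δφ/2)+cosφ1·cosφ2·sin²(Δλ/2)=0.9285412258; c=2·atan2(√a, √(1-a))=2.600375865; dist=6371·c=16566.995 ≈ 16567.0 km; running total=16567.0 km
Leg 1 bearing: y=sinΔλ·cosφ2=0.47605169, x=cosφ1·sinφ2-sinφ1·cosφ2·cosΔλ=-0.19693771; θ=atan2(y, x)=112.4744° ≈ 112.5°
Leg 2: φ1=-0.6424452, φ2=0.0235707, Δφ=0.6660159, Δλ=-1.2383408 rad; a=sin²(Δφ/2)+cosφ1·cosφ2·sin²(Δλ/2)=0.3764475294; c=2·atan2(√a, √(1-a))=1.321104927; dist=6371·c=8416.759 ≈ 8416.8 km; running total=24983.8 km
Leg 2 bearing: y=sinΔλ·cosφ2=-0.94498122, x=cosφ1·sinφ2-sinφ1·cosφ2·cosΔλ=0.21435867; θ=atan2(y, x)=-77.2194° <0 so +360° → 282.7806° ≈ 282.8°
Leg 3: φ1=0.0235707, φ2=0.2561009, Δφ=0.2325302, Δλ=-2.1165329 rad; a=sin²(Δφ/2)+cosφ1·cosφ2·sin²(Δλ/2)=0.7480047100; c=2·atan2(√a, √(1-a))=2.089793274; dist=6371·c=13314.073 ≈ 13314.1 km; running total=38297.9 km
Leg 3 bearing: y=sinΔλ·cosφ2=-0.82686773, x=cosφ1·sinφ2-sinφ1·cosφ2·cosΔλ=0.26507437; θ=atan2(y, x)=-72.2254° <0 so +360° → 287.7746° ≈ 287.8°
Leg 4: φ1=0.2561009, φ2=-0.5926754, Δφ=-0.8487763, Δλ=0.6267128 rad; a=sin²(Δφ/2)+cosφ1·cosφ2·sin²(Δλ/2)=0.2457928394; c=2·atan2(√a, √(1-a))=1.037453970; dist=6371·c=6609.619 ≈ 6609.6 km; running total=44907.5 km
Leg 4 bearing: y=sinΔλ·cosφ2=0.48645990, x=cosφ1·sinφ2-sinφ1·cosφ2·cosΔλ=-0.71054321; θ=atan2(y, x)=145.6032° ≈ 145.6°

Leg 1: dist=16567.0 km, bearing=112.5°
Leg 2: dist=8416.8 km, bearing=282.8°
Leg 3: dist=13314.1 km, bearing=287.8°
Leg 4: dist=6609.6 km, bearing=145.6°
Total: 44907.5 km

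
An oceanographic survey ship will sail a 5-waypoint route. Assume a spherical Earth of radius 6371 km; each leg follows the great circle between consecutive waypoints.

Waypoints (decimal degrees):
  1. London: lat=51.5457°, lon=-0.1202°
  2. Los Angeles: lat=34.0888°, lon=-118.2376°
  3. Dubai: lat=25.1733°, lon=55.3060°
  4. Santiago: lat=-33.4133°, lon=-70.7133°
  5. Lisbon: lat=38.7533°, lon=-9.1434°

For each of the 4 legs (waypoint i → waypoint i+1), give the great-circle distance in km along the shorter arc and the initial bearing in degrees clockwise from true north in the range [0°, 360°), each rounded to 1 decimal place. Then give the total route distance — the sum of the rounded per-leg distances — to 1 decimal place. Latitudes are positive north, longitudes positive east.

Leg 1: dist=8749.5 km, bearing=311.8°
Leg 2: dist=13390.3 km, bearing=6.8°
Leg 3: dist=14758.3 km, bearing=246.8°
Leg 4: dist=10229.3 km, bearing=43.3°
Total: 47127.4 km

Leg 1: φ1=0.8996422, φ2=0.5949618, Δφ=-0.3046804, Δλ=-2.0615375 rad; a=sin²(Δφ/2)+cosφ1·cosφ2·sin²(Δλ/2)=0.4019057274; c=2·atan2(√a, √(1-a))=1.373326922; dist=6371·c=8749.466 ≈ 8749.5 km; running total=8749.5 km
Leg 1 bearing: y=sinΔλ·cosφ2=-0.73043243, x=cosφ1·sinφ2-sinφ1·cosφ2·cosΔλ=0.65420067; θ=atan2(y, x)=-48.1513° <0 so +360° → 311.8487° ≈ 311.8°
Leg 2: φ1=0.5949618, φ2=0.4393570, Δφ=-0.1556048, Δλ=3.0289072 rad; a=sin²(Δφ/2)+cosφ1·cosφ2·sin²(Δλ/2)=0.7531789711; c=2·atan2(√a, √(1-a))=2.101752313; dist=6371·c=13390.264 ≈ 13390.3 km; running total=22139.8 km
Leg 2 bearing: y=sinΔλ·cosφ2=0.10176749, x=cosφ1·sinφ2-sinφ1·cosφ2·cosΔλ=0.85629727; θ=atan2(y, x)=6.7776° ≈ 6.8°
Leg 3: φ1=0.4393570, φ2=-0.5831721, Δφ=-1.0225291, Δλ=-2.1994517 rad; a=sin²(Δφ/2)+cosφ1·cosφ2·sin²(Δλ/2)=0.8392387931; c=2·atan2(√a, √(1-a))=2.316484593; dist=6371·c=14758.323 ≈ 14758.3 km; running total=36898.1 km
Leg 3 bearing: y=sinΔλ·cosφ2=-0.67513740, x=cosφ1·sinφ2-sinφ1·cosφ2·cosΔλ=-0.28958185; θ=atan2(y, x)=-113.2156° <0 so +360° → 246.7844° ≈ 246.8°
Leg 4: φ1=-0.5831721, φ2=0.6763727, Δφ=1.2595448, Δλ=1.0745975 rad; a=sin²(Δφ/2)+cosφ1·cosφ2·sin²(Δλ/2)=0.5173970237; c=2·atan2(√a, √(1-a))=1.605597398; dist=6371·c=10229.261 ≈ 10229.3 km; running total=47127.4 km
Leg 4 bearing: y=sinΔλ·cosφ2=0.68579761, x=cosφ1·sinφ2-sinφ1·cosφ2·cosΔλ=0.72696012; θ=atan2(y, x)=43.3311° ≈ 43.3°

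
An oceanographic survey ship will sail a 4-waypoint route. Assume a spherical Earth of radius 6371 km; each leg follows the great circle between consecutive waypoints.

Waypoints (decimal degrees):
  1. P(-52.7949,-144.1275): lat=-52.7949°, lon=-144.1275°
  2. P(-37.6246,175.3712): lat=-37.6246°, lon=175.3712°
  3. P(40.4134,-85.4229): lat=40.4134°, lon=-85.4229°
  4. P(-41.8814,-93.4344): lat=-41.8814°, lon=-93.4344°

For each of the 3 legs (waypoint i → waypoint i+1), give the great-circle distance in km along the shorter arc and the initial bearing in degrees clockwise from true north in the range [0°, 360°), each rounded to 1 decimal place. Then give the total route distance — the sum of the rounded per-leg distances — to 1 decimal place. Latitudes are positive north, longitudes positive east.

Leg 1: dist=3529.9 km, bearing=282.1°
Leg 2: dist=13286.5 km, bearing=59.7°
Leg 3: dist=9186.3 km, bearing=186.0°
Total: 26002.7 km

Leg 1: φ1=-0.9214448, φ2=-0.6566731, Δφ=0.2647717, Δλ=5.5763043 rad; a=sin²(Δφ/2)+cosφ1·cosφ2·sin²(Δλ/2)=0.0748000210; c=2·atan2(√a, √(1-a))=0.554051321; dist=6371·c=3529.861 ≈ 3529.9 km; running total=3529.9 km
Leg 1 bearing: y=sinΔλ·cosφ2=-0.51439445, x=cosφ1·sinφ2-sinφ1·cosφ2·cosΔλ=0.11053626; θ=atan2(y, x)=-77.8724° <0 so +360° → 282.1276° ≈ 282.1°
Leg 2: φ1=-0.6566731, φ2=0.7053469, Δφ=1.3620200, Δλ=-4.5517157 rad; a=sin²(Δφ/2)+cosφ1·cosφ2·sin²(Δλ/2)=0.7461261567; c=2·atan2(√a, √(1-a))=2.085471712; dist=6371·c=13286.540 ≈ 13286.5 km; running total=16816.4 km
Leg 2 bearing: y=sinΔλ·cosφ2=0.75157989, x=cosφ1·sinφ2-sinφ1·cosφ2·cosΔλ=0.43910742; θ=atan2(y, x)=59.7046° ≈ 59.7°
Leg 3: φ1=0.7053469, φ2=-0.7309683, Δφ=-1.4363152, Δλ=-0.1398271 rad; a=sin²(Δφ/2)+cosφ1·cosφ2·sin²(Δλ/2)=0.4357282505; c=2·atan2(√a, √(1-a))=1.441896173; dist=6371·c=9186.321 ≈ 9186.3 km; running total=26002.7 km
Leg 3 bearing: y=sinΔλ·cosφ2=-0.10376629, x=cosφ1·sinφ2-sinφ1·cosφ2·cosΔλ=-0.98626017; θ=atan2(y, x)=-173.9939° <0 so +360° → 186.0061° ≈ 186.0°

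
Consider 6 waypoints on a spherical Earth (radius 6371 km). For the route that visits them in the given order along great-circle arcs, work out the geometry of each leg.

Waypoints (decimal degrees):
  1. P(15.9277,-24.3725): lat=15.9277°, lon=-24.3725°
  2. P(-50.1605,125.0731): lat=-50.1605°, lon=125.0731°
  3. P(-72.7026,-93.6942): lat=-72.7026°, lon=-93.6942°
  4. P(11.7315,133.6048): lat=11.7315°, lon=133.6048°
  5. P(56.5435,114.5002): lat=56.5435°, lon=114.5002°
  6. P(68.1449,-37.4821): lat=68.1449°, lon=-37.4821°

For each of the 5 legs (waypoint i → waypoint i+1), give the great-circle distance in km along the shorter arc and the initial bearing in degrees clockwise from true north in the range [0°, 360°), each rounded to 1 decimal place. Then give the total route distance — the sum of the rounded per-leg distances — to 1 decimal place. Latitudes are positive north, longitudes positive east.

Leg 1: dist=15326.6 km, bearing=151.0°
Leg 2: dist=6029.6 km, bearing=166.7°
Leg 3: dist=12570.8 km, bearing=231.4°
Leg 4: dist=5246.2 km, bearing=345.8°
Leg 5: dist=5962.1 km, bearing=347.5°
Total: 45135.3 km

Leg 1: φ1=0.2779908, φ2=-0.8754659, Δφ=-1.1534567, Δλ=2.6083178 rad; a=sin²(Δφ/2)+cosφ1·cosφ2·sin²(Δλ/2)=0.8706094994; c=2·atan2(√a, √(1-a))=2.405680846; dist=6371·c=15326.593 ≈ 15326.6 km; running total=15326.6 km
Leg 1 bearing: y=sinΔλ·cosφ2=0.32567292, x=cosφ1·sinφ2-sinφ1·cosφ2·cosΔλ=-0.58696809; θ=atan2(y, x)=150.9768° ≈ 151.0°
Leg 2: φ1=-0.8754659, φ2=-1.2688997, Δφ=-0.3934339, Δλ=-3.8182097 rad; a=sin²(Δφ/2)+cosφ1·cosφ2·sin²(Δλ/2)=0.2077011477; c=2·atan2(√a, √(1-a))=0.946412209; dist=6371·c=6029.592 ≈ 6029.6 km; running total=21356.2 km
Leg 2 bearing: y=sinΔλ·cosφ2=0.18617680, x=cosφ1·sinφ2-sinφ1·cosφ2·cosΔλ=-0.78967317; θ=atan2(y, x)=166.7340° ≈ 166.7°
Leg 3: φ1=-1.2688997, φ2=0.2047533, Δφ=1.4736530, Δλ=3.9671159 rad; a=sin²(Δφ/2)+cosφ1·cosφ2·sin²(Δλ/2)=0.6957800438; c=2·atan2(√a, √(1-a))=1.973122775; dist=6371·c=12570.765 ≈ 12570.8 km; running total=33927.0 km
Leg 3 bearing: y=sinΔλ·cosφ2=-0.71955150, x=cosφ1·sinφ2-sinφ1·cosφ2·cosΔλ=-0.57352099; θ=atan2(y, x)=-128.5567° <0 so +360° → 231.4433° ≈ 231.4°
Leg 4: φ1=0.2047533, φ2=0.9868702, Δφ=0.7821169, Δλ=-0.3334382 rad; a=sin²(Δφ/2)+cosφ1·cosφ2·sin²(Δλ/2)=0.1601534681; c=2·atan2(√a, √(1-a))=0.823452229; dist=6371·c=5246.214 ≈ 5246.2 km; running total=39173.2 km
Leg 4 bearing: y=sinΔλ·cosφ2=-0.18043827, x=cosφ1·sinφ2-sinφ1·cosφ2·cosΔλ=0.71095666; θ=atan2(y, x)=-14.2408° <0 so +360° → 345.7592° ≈ 345.8°
Leg 5: φ1=0.9868702, φ2=1.1893529, Δφ=0.2024826, Δλ=-2.6525915 rad; a=sin²(Δφ/2)+cosφ1·cosφ2·sin²(Δλ/2)=0.2034173295; c=2·atan2(√a, √(1-a))=0.935811447; dist=6371·c=5962.055 ≈ 5962.1 km; running total=45135.3 km
Leg 5 bearing: y=sinΔλ·cosφ2=-0.17486728, x=cosφ1·sinφ2-sinφ1·cosφ2·cosΔλ=0.78586024; θ=atan2(y, x)=-12.5449° <0 so +360° → 347.4551° ≈ 347.5°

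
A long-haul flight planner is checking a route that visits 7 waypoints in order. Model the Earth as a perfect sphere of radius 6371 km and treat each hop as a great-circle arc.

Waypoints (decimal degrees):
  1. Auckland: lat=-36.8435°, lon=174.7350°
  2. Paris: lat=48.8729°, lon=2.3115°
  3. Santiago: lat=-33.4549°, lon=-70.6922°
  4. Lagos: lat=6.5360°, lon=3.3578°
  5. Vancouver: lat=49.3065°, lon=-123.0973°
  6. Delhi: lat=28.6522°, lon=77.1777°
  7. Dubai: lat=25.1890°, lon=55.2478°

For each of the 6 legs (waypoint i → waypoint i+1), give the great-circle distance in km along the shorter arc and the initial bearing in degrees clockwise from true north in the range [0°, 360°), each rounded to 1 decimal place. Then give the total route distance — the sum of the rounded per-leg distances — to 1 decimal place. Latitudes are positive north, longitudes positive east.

Leg 1: dist=18543.6 km, bearing=337.7°
Leg 2: dist=11649.3 km, bearing=235.6°
Leg 3: dist=8951.3 km, bearing=75.6°
Leg 4: dist=11939.4 km, bearing=326.7°
Leg 5: dist=11116.4 km, bearing=342.0°
Leg 6: dist=2204.8 km, bearing=265.1°
Total: 64404.8 km

Leg 1: φ1=-0.6430404, φ2=0.8529930, Δφ=1.4960334, Δλ=-3.0093578 rad; a=sin²(Δφ/2)+cosφ1·cosφ2·sin²(Δλ/2)=0.9867227229; c=2·atan2(√a, √(1-a))=2.910625480; dist=6371·c=18543.595 ≈ 18543.6 km; running total=18543.6 km
Leg 1 bearing: y=sinΔλ·cosφ2=-0.08672180, x=cosφ1·sinφ2-sinφ1·cosφ2·cosΔλ=0.21185678; θ=atan2(y, x)=-22.2613° <0 so +360° → 337.7387° ≈ 337.7°
Leg 2: φ1=0.8529930, φ2=-0.5838982, Δφ=-1.4368912, Δλ=-1.2741549 rad; a=sin²(Δφ/2)+cosφ1·cosφ2·sin²(Δλ/2)=0.6274228422; c=2·atan2(√a, √(1-a))=1.828484442; dist=6371·c=11649.274 ≈ 11649.3 km; running total=30192.9 km
Leg 2 bearing: y=sinΔλ·cosφ2=-0.79787995, x=cosφ1·sinφ2-sinφ1·cosφ2·cosΔλ=-0.54629778; θ=atan2(y, x)=-124.3989° <0 so +360° → 235.6011° ≈ 235.6°
Leg 3: φ1=-0.5838982, φ2=0.1140747, Δφ=0.6979729, Δλ=1.2924163 rad; a=sin²(Δφ/2)+cosφ1·cosφ2·sin²(Δλ/2)=0.4174855947; c=2·atan2(√a, √(1-a))=1.405009104; dist=6371·c=8951.313 ≈ 8951.3 km; running total=39144.2 km
Leg 3 bearing: y=sinΔλ·cosφ2=0.95525262, x=cosφ1·sinφ2-sinφ1·cosφ2·cosΔλ=0.24547490; θ=atan2(y, x)=75.5883° ≈ 75.6°
Leg 4: φ1=0.1140747, φ2=0.8605608, Δφ=0.7464860, Δλ=-2.2070579 rad; a=sin²(Δφ/2)+cosφ1·cosφ2·sin²(Δλ/2)=0.6492990063; c=2·atan2(√a, √(1-a))=1.874019638; dist=6371·c=11939.379 ≈ 11939.4 km; running total=51083.6 km
Leg 4 bearing: y=sinΔλ·cosφ2=-0.52442840, x=cosφ1·sinφ2-sinφ1·cosφ2·cosΔλ=0.79737951; θ=atan2(y, x)=-33.3325° <0 so +360° → 326.6675° ≈ 326.7°
Leg 5: φ1=0.8605608, φ2=0.5000752, Δφ=-0.3604855, Δλ=3.4954582 rad; a=sin²(Δφ/2)+cosφ1·cosφ2·sin²(Δλ/2)=0.5865825539; c=2·atan2(√a, √(1-a))=1.744838751; dist=6371·c=11116.368 ≈ 11116.4 km; running total=62200.0 km
Leg 5 bearing: y=sinΔλ·cosφ2=-0.30409302, x=cosφ1·sinφ2-sinφ1·cosφ2·cosΔλ=0.93677173; θ=atan2(y, x)=-17.9844° <0 so +360° → 342.0156° ≈ 342.0°
Leg 6: φ1=0.5000752, φ2=0.4396310, Δφ=-0.0604442, Δλ=-0.3827490 rad; a=sin²(Δφ/2)+cosφ1·cosφ2·sin²(Δλ/2)=0.0296430308; c=2·atan2(√a, √(1-a))=0.346067362; dist=6371·c=2204.795 ≈ 2204.8 km; running total=64404.8 km
Leg 6 bearing: y=sinΔλ·cosφ2=-0.33795803, x=cosφ1·sinφ2-sinφ1·cosφ2·cosΔλ=-0.02901136; θ=atan2(y, x)=-94.9064° <0 so +360° → 265.0936° ≈ 265.1°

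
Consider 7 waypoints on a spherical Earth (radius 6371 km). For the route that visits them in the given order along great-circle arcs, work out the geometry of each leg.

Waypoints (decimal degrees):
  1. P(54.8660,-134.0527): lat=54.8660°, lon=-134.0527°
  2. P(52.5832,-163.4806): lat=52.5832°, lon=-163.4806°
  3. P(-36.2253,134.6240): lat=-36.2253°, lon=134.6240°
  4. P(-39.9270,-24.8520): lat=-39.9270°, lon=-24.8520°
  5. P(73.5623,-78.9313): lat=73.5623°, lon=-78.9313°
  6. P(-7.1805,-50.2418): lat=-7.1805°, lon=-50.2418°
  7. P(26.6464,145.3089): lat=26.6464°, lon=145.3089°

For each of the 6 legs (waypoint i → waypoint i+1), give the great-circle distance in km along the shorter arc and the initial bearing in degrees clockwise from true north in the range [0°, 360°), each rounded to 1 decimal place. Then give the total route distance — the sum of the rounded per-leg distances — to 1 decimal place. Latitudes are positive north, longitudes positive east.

Leg 1: dist=1938.0 km, bearing=274.7°
Leg 2: dist=11541.5 km, bearing=227.1°
Leg 3: dist=11290.9 km, bearing=195.9°
Leg 4: dist=13257.4 km, bearing=344.8°
Leg 5: dist=9200.1 km, bearing=151.3°
Leg 6: dist=17297.2 km, bearing=324.6°
Total: 64525.1 km

Leg 1: φ1=0.9575923, φ2=0.9177500, Δφ=-0.0398424, Δλ=-0.5136137 rad; a=sin²(Δφ/2)+cosφ1·cosφ2·sin²(Δλ/2)=0.0229551494; c=2·atan2(√a, √(1-a))=0.304190587; dist=6371·c=1937.998 ≈ 1938.0 km; running total=1938.0 km
Leg 1 bearing: y=sinΔλ·cosφ2=-0.29853515, x=cosφ1·sinφ2-sinφ1·cosφ2·cosΔλ=0.02428182; θ=atan2(y, x)=-85.3500° <0 so +360° → 274.6500° ≈ 274.7°
Leg 2: φ1=0.9177500, φ2=-0.6322508, Δφ=-1.5500007, Δλ=5.2029068 rad; a=sin²(Δφ/2)+cosφ1·cosφ2·sin²(Δλ/2)=0.6192293771; c=2·atan2(√a, √(1-a))=1.811574840; dist=6371·c=11541.543 ≈ 11541.5 km; running total=13479.5 km
Leg 2 bearing: y=sinΔλ·cosφ2=-0.71158074, x=cosφ1·sinφ2-sinφ1·cosφ2·cosΔλ=-0.66090111; θ=atan2(y, x)=-132.8853° <0 so +360° → 227.1147° ≈ 227.1°
Leg 3: φ1=-0.6322508, φ2=-0.6968576, Δφ=-0.0646069, Δλ=-2.7833813 rad; a=sin²(Δφ/2)+cosφ1·cosφ2·sin²(Δλ/2)=0.6000373611; c=2·atan2(√a, √(1-a))=1.772230511; dist=6371·c=11290.881 ≈ 11290.9 km; running total=24770.4 km
Leg 3 bearing: y=sinΔλ·cosφ2=-0.26886187, x=cosφ1·sinφ2-sinφ1·cosφ2·cosΔλ=-0.94216952; θ=atan2(y, x)=-164.0731° <0 so +360° → 195.9269° ≈ 195.9°
Leg 4: φ1=-0.6968576, φ2=1.2839043, Δφ=1.9807620, Δλ=-0.9438618 rad; a=sin²(Δφ/2)+cosφ1·cosφ2·sin²(Δλ/2)=0.7441359923; c=2·atan2(√a, √(1-a))=2.080904882; dist=6371·c=13257.445 ≈ 13257.4 km; running total=38027.8 km
Leg 4 bearing: y=sinΔλ·cosφ2=-0.22915964, x=cosφ1·sinφ2-sinφ1·cosφ2·cosΔλ=0.84206670; θ=atan2(y, x)=-15.2238° <0 so +360° → 344.7762° ≈ 344.8°
Leg 5: φ1=1.2839043, φ2=-0.1253234, Δφ=-1.4092277, Δλ=0.5007262 rad; a=sin²(Δφ/2)+cosφ1·cosφ2·sin²(Δλ/2)=0.4368001639; c=2·atan2(√a, √(1-a))=1.444057633; dist=6371·c=9200.091 ≈ 9200.1 km; running total=47227.9 km
Leg 5 bearing: y=sinΔλ·cosφ2=0.47629776, x=cosφ1·sinφ2-sinφ1·cosφ2·cosΔλ=-0.87015146; θ=atan2(y, x)=151.3049° ≈ 151.3°
Leg 6: φ1=-0.1253234, φ2=0.4650674, Δφ=0.5903908, Δλ=3.4130036 rad; a=sin²(Δφ/2)+cosφ1·cosφ2·sin²(Δλ/2)=0.9551890556; c=2·atan2(√a, √(1-a))=2.714993276; dist=6371·c=17297.222 ≈ 17297.2 km; running total=64525.1 km
Leg 6 bearing: y=sinΔλ·cosφ2=-0.23961739, x=cosφ1·sinφ2-sinφ1·cosφ2·cosΔλ=0.33733545; θ=atan2(y, x)=-35.3871° <0 so +360° → 324.6129° ≈ 324.6°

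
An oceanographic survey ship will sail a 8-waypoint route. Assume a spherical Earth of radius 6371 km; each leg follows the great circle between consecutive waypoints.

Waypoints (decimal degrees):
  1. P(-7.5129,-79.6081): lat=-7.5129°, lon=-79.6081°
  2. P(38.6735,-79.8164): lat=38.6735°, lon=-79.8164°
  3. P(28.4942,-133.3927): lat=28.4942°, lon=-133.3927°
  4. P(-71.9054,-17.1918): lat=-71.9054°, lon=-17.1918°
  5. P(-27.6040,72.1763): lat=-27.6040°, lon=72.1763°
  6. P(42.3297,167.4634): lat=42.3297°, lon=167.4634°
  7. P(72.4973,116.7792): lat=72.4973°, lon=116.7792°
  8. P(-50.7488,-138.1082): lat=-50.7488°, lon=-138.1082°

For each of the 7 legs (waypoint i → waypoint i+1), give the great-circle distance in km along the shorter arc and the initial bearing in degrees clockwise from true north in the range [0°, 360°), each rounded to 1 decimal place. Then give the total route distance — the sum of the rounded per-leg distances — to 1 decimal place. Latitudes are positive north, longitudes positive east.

Leg 1: φ1=-0.1311248, φ2=0.6749799, Δφ=0.8061047, Δλ=-0.0036355 rad; a=sin²(Δφ/2)+cosφ1·cosφ2·sin²(Δλ/2)=0.1538453201; c=2·atan2(√a, √(1-a))=0.806111838; dist=6371·c=5135.739 ≈ 5135.7 km; running total=5135.7 km
Leg 1 bearing: y=sinΔλ·cosφ2=-0.00283832, x=cosφ1·sinφ2-sinφ1·cosφ2·cosΔλ=0.72159524; θ=atan2(y, x)=-0.2254° <0 so +360° → 359.7746° ≈ 359.8°
Leg 2: φ1=0.6749799, φ2=0.4973176, Δφ=-0.1776623, Δλ=-0.9350828 rad; a=sin²(Δφ/2)+cosφ1·cosφ2·sin²(Δλ/2)=0.1472433149; c=2·atan2(√a, √(1-a))=0.787649055; dist=6371·c=5018.112 ≈ 5018.1 km; running total=10153.8 km
Leg 2 bearing: y=sinΔλ·cosφ2=-0.70717753, x=cosφ1·sinφ2-sinφ1·cosφ2·cosΔλ=0.04637703; θ=atan2(y, x)=-86.2479° <0 so +360° → 273.7521° ≈ 273.8°
Leg 3: φ1=0.4973176, φ2=-1.2549860, Δφ=-1.7523036, Δλ=2.0280883 rad; a=sin²(Δφ/2)+cosφ1·cosφ2·sin²(Δλ/2)=0.7869976895; c=2·atan2(√a, √(1-a))=2.182173091; dist=6371·c=13902.625 ≈ 13902.6 km; running total=24056.4 km
Leg 3 bearing: y=sinΔλ·cosφ2=0.27867449, x=cosφ1·sinφ2-sinφ1·cosφ2·cosΔλ=-0.76998041; θ=atan2(y, x)=160.1036° ≈ 160.1°
Leg 4: φ1=-1.2549860, φ2=-0.4817807, Δφ=0.7732053, Δλ=1.5597676 rad; a=sin²(Δφ/2)+cosφ1·cosφ2·sin²(Δλ/2)=0.2782610234; c=2·atan2(√a, √(1-a))=1.111320953; dist=6371·c=7080.226 ≈ 7080.2 km; running total=31136.6 km
Leg 4 bearing: y=sinΔλ·cosφ2=0.88611734, x=cosφ1·sinφ2-sinφ1·cosφ2·cosΔλ=-0.13462305; θ=atan2(y, x)=98.6386° ≈ 98.6°
Leg 5: φ1=-0.4817807, φ2=0.7387926, Δφ=1.2205733, Δλ=1.6630736 rad; a=sin²(Δφ/2)+cosφ1·cosφ2·sin²(Δλ/2)=0.6861955988; c=2·atan2(√a, √(1-a))=1.952380531; dist=6371·c=12438.616 ≈ 12438.6 km; running total=43575.2 km
Leg 5 bearing: y=sinΔλ·cosφ2=0.73613683, x=cosφ1·sinφ2-sinφ1·cosφ2·cosΔλ=0.56517905; θ=atan2(y, x)=52.4843° ≈ 52.5°
Leg 6: φ1=0.7387926, φ2=1.2653166, Δφ=0.5265239, Δλ=-0.8846062 rad; a=sin²(Δφ/2)+cosφ1·cosφ2·sin²(Δλ/2)=0.1084537062; c=2·atan2(√a, √(1-a))=0.671173197; dist=6371·c=4276.044 ≈ 4276.0 km; running total=47851.2 km
Leg 6 bearing: y=sinΔλ·cosφ2=-0.23268048, x=cosφ1·sinφ2-sinφ1·cosφ2·cosΔλ=0.57673720; θ=atan2(y, x)=-21.9713° <0 so +360° → 338.0287° ≈ 338.0°
Leg 7: φ1=1.2653166, φ2=-0.8857337, Δφ=-2.1510502, Δλ=-4.4486244 rad; a=sin²(Δφ/2)+cosφ1·cosφ2·sin²(Δλ/2)=0.8940699836; c=2·atan2(√a, √(1-a))=2.478577444; dist=6371·c=15791.017 ≈ 15791.0 km; running total=63642.2 km
Leg 7 bearing: y=sinΔλ·cosφ2=0.61083907, x=cosφ1·sinφ2-sinφ1·cosφ2·cosΔλ=-0.07557127; θ=atan2(y, x)=97.0526° ≈ 97.1°

Leg 1: dist=5135.7 km, bearing=359.8°
Leg 2: dist=5018.1 km, bearing=273.8°
Leg 3: dist=13902.6 km, bearing=160.1°
Leg 4: dist=7080.2 km, bearing=98.6°
Leg 5: dist=12438.6 km, bearing=52.5°
Leg 6: dist=4276.0 km, bearing=338.0°
Leg 7: dist=15791.0 km, bearing=97.1°
Total: 63642.2 km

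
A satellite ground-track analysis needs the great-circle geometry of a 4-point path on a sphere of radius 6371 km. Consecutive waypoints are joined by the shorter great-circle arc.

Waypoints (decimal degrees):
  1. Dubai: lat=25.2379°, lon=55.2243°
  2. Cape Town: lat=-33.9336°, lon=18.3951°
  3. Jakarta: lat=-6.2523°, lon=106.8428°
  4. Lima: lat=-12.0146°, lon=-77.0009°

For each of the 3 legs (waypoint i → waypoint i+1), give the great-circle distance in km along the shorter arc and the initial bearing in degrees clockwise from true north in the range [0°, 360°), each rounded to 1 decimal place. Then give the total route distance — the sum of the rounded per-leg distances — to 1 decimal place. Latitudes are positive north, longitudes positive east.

Leg 1: dist=7642.9 km, bearing=212.3°
Leg 2: dist=9477.3 km, bearing=94.3°
Leg 3: dist=17939.9 km, bearing=168.2°
Total: 35060.1 km

Leg 1: φ1=0.4404845, φ2=-0.5922530, Δφ=-1.0327375, Δλ=-0.6427908 rad; a=sin²(Δφ/2)+cosφ1·cosφ2·sin²(Δλ/2)=0.3186538854; c=2·atan2(√a, √(1-a))=1.199641112; dist=6371·c=7642.914 ≈ 7642.9 km; running total=7642.9 km
Leg 1 bearing: y=sinΔλ·cosφ2=-0.49733945, x=cosφ1·sinφ2-sinφ1·cosφ2·cosΔλ=-0.78810394; θ=atan2(y, x)=-147.7457° <0 so +360° → 212.2543° ≈ 212.3°
Leg 2: φ1=-0.5922530, φ2=-0.1091232, Δφ=0.4831298, Δλ=1.5437036 rad; a=sin²(Δφ/2)+cosφ1·cosφ2·sin²(Δλ/2)=0.4584313834; c=2·atan2(√a, √(1-a))=1.487563023; dist=6371·c=9477.264 ≈ 9477.3 km; running total=17120.2 km
Leg 2 bearing: y=sinΔλ·cosφ2=0.99368716, x=cosφ1·sinφ2-sinφ1·cosφ2·cosΔλ=-0.07532609; θ=atan2(y, x)=94.3350° ≈ 94.3°
Leg 3: φ1=-0.1091232, φ2=-0.2096943, Δφ=-0.1005711, Δλ=-3.2086779 rad; a=sin²(Δφ/2)+cosφ1·cosφ2·sin²(Δλ/2)=0.9737098519; c=2·atan2(√a, √(1-a))=2.815869920; dist=6371·c=17939.907 ≈ 17939.9 km; running total=35060.1 km
Leg 3 bearing: y=sinΔλ·cosφ2=0.06556649, x=cosφ1·sinφ2-sinφ1·cosφ2·cosΔλ=-0.31320431; θ=atan2(y, x)=168.1764° ≈ 168.2°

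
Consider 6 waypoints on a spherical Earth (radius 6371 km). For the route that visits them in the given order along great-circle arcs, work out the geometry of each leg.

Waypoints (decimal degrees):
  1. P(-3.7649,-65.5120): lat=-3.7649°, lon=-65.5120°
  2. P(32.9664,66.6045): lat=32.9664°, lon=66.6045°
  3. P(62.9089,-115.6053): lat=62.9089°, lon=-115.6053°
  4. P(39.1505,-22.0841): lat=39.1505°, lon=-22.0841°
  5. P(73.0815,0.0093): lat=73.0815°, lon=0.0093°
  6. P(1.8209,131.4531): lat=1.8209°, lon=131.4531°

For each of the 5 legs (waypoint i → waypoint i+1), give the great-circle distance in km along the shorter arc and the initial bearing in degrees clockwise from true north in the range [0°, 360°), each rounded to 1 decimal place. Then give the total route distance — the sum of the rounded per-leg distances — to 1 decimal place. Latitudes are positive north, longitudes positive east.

Leg 1: φ1=-0.0657099, φ2=0.5753722, Δφ=0.6410821, Δλ=2.3058679 rad; a=sin²(Δφ/2)+cosφ1·cosφ2·sin²(Δλ/2)=0.7985880964; c=2·atan2(√a, √(1-a))=2.210772329; dist=6371·c=14084.831 ≈ 14084.8 km; running total=14084.8 km
Leg 1 bearing: y=sinΔλ·cosφ2=0.62234817, x=cosφ1·sinφ2-sinφ1·cosφ2·cosΔλ=0.50602703; θ=atan2(y, x)=50.8857° ≈ 50.9°
Leg 2: φ1=0.5753722, φ2=1.0979674, Δφ=0.5225952, Δλ=-3.1801609 rad; a=sin²(Δφ/2)+cosφ1·cosφ2·sin²(Δλ/2)=0.4486760726; c=2·atan2(√a, √(1-a))=1.467967352; dist=6371·c=9352.420 ≈ 9352.4 km; running total=23437.2 km
Leg 2 bearing: y=sinΔλ·cosφ2=0.01755990, x=cosφ1·sinφ2-sinφ1·cosφ2·cosΔλ=0.99456275; θ=atan2(y, x)=1.0115° ≈ 1.0°
Leg 3: φ1=1.0979674, φ2=0.6833051, Δφ=-0.4146623, Δλ=1.6322529 rad; a=sin²(Δφ/2)+cosφ1·cosφ2·sin²(Δλ/2)=0.2298007506; c=2·atan2(√a, √(1-a))=0.999885681; dist=6371·c=6370.272 ≈ 6370.3 km; running total=29807.5 km
Leg 3 bearing: y=sinΔλ·cosφ2=0.77402622, x=cosφ1·sinφ2-sinφ1·cosφ2·cosΔλ=0.32992859; θ=atan2(y, x)=66.9139° ≈ 66.9°
Leg 4: φ1=0.6833051, φ2=1.2755128, Δφ=0.5922077, Δλ=0.3856026 rad; a=sin²(Δφ/2)+cosφ1·cosφ2·sin²(Δλ/2)=0.0934302860; c=2·atan2(√a, √(1-a))=0.621270787; dist=6371·c=3958.116 ≈ 3958.1 km; running total=33765.6 km
Leg 4 bearing: y=sinΔλ·cosφ2=0.10945438, x=cosφ1·sinφ2-sinφ1·cosφ2·cosΔλ=0.57168524; θ=atan2(y, x)=10.8386° ≈ 10.8°
Leg 5: φ1=1.2755128, φ2=0.0317807, Δφ=-1.2437321, Δλ=2.2941271 rad; a=sin²(Δφ/2)+cosφ1·cosφ2·sin²(Δλ/2)=0.5810592782; c=2·atan2(√a, √(1-a))=1.733633561; dist=6371·c=11044.979 ≈ 11045.0 km; running total=44810.6 km
Leg 5 bearing: y=sinΔλ·cosφ2=0.74922678, x=cosφ1·sinφ2-sinφ1·cosφ2·cosΔλ=0.64216571; θ=atan2(y, x)=49.4000° ≈ 49.4°

Leg 1: dist=14084.8 km, bearing=50.9°
Leg 2: dist=9352.4 km, bearing=1.0°
Leg 3: dist=6370.3 km, bearing=66.9°
Leg 4: dist=3958.1 km, bearing=10.8°
Leg 5: dist=11045.0 km, bearing=49.4°
Total: 44810.6 km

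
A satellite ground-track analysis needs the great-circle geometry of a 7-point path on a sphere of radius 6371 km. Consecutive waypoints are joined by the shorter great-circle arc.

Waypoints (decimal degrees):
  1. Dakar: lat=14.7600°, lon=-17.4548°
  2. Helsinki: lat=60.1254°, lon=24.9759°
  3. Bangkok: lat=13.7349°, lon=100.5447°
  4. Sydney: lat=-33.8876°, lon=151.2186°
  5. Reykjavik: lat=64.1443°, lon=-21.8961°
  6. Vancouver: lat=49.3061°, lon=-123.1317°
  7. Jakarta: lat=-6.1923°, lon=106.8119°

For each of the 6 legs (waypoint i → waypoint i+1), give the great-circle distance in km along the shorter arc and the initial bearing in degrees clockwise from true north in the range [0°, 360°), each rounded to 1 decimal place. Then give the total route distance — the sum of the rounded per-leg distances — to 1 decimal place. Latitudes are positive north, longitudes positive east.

Leg 1: φ1=0.2576106, φ2=1.0493862, Δφ=0.7917756, Δλ=0.7405554 rad; a=sin²(Δφ/2)+cosφ1·cosφ2·sin²(Δλ/2)=0.2117842643; c=2·atan2(√a, √(1-a))=0.956441464; dist=6371·c=6093.489 ≈ 6093.5 km; running total=6093.5 km
Leg 1 bearing: y=sinΔλ·cosφ2=0.33606934, x=cosφ1·sinφ2-sinφ1·cosφ2·cosΔλ=0.74483834; θ=atan2(y, x)=24.2848° ≈ 24.3°
Leg 2: φ1=1.0493862, φ2=0.2397192, Δφ=-0.8096670, Δλ=1.3189244 rad; a=sin²(Δφ/2)+cosφ1·cosφ2·sin²(Δλ/2)=0.3367670426; c=2·atan2(√a, √(1-a))=1.238234124; dist=6371·c=7888.790 ≈ 7888.8 km; running total=13982.3 km
Leg 2 bearing: y=sinΔλ·cosφ2=0.94075452, x=cosφ1·sinφ2-sinφ1·cosφ2·cosΔλ=-0.09165660; θ=atan2(y, x)=95.5647° ≈ 95.6°
Leg 3: φ1=0.2397192, φ2=-0.5914502, Δφ=-0.8311694, Δλ=0.8844264 rad; a=sin²(Δφ/2)+cosφ1·cosφ2·sin²(Δλ/2)=0.3106716489; c=2·atan2(√a, √(1-a))=1.182451833; dist=6371·c=7533.401 ≈ 7533.4 km; running total=21515.7 km
Leg 3 bearing: y=sinΔλ·cosφ2=0.64215069, x=cosφ1·sinφ2-sinφ1·cosφ2·cosΔλ=-0.66652951; θ=atan2(y, x)=136.0672° ≈ 136.1°
Leg 4: φ1=-0.5914502, φ2=1.1195292, Δφ=1.7109794, Δλ=-3.0214215 rad; a=sin²(Δφ/2)+cosφ1·cosφ2·sin²(Δλ/2)=0.9305828526; c=2·atan2(√a, √(1-a))=2.608354795; dist=6371·c=16617.828 ≈ 16617.8 km; running total=38133.5 km
Leg 4 bearing: y=sinΔλ·cosφ2=-0.05228133, x=cosφ1·sinφ2-sinφ1·cosφ2·cosΔλ=0.50562861; θ=atan2(y, x)=-5.9033° <0 so +360° → 354.0967° ≈ 354.1°
Leg 5: φ1=1.1195292, φ2=0.8605538, Δφ=-0.2589754, Δλ=-1.7668945 rad; a=sin²(Δφ/2)+cosφ1·cosφ2·sin²(Δλ/2)=0.1865498390; c=2·atan2(√a, √(1-a))=0.893228054; dist=6371·c=5690.756 ≈ 5690.8 km; running total=43824.3 km
Leg 5 bearing: y=sinΔλ·cosφ2=-0.63952130, x=cosφ1·sinφ2-sinφ1·cosφ2·cosΔλ=0.44498146; θ=atan2(y, x)=-55.1697° <0 so +360° → 304.8303° ≈ 304.8°
Leg 6: φ1=0.8605538, φ2=-0.1080760, Δφ=-0.9686298, Δλ=4.0132729 rad; a=sin²(Δφ/2)+cosφ1·cosφ2·sin²(Δλ/2)=0.7494681990; c=2·atan2(√a, √(1-a))=2.093167395; dist=6371·c=13335.569 ≈ 13335.6 km; running total=57159.9 km
Leg 6 bearing: y=sinΔλ·cosφ2=-0.76094552, x=cosφ1·sinφ2-sinφ1·cosφ2·cosΔλ=0.41475823; θ=atan2(y, x)=-61.4071° <0 so +360° → 298.5929° ≈ 298.6°

Leg 1: dist=6093.5 km, bearing=24.3°
Leg 2: dist=7888.8 km, bearing=95.6°
Leg 3: dist=7533.4 km, bearing=136.1°
Leg 4: dist=16617.8 km, bearing=354.1°
Leg 5: dist=5690.8 km, bearing=304.8°
Leg 6: dist=13335.6 km, bearing=298.6°
Total: 57159.9 km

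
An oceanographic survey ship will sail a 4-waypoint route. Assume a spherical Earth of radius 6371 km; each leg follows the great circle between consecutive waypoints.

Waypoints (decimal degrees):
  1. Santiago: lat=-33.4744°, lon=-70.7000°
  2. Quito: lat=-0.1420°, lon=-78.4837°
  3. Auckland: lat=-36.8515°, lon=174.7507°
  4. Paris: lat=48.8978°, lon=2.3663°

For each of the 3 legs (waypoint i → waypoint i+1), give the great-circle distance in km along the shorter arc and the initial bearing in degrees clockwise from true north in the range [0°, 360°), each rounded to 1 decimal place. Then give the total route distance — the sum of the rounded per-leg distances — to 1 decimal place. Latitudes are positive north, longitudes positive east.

Leg 1: φ1=-0.5842385, φ2=-0.0024784, Δφ=0.5817601, Δλ=-0.1358512 rad; a=sin²(Δφ/2)+cosφ1·cosφ2·sin²(Δλ/2)=0.0860942836; c=2·atan2(√a, √(1-a))=0.595601091; dist=6371·c=3794.575 ≈ 3794.6 km; running total=3794.6 km
Leg 1 bearing: y=sinΔλ·cosφ2=-0.13543329, x=cosφ1·sinφ2-sinφ1·cosφ2·cosΔλ=0.54441350; θ=atan2(y, x)=-13.9699° <0 so +360° → 346.0301° ≈ 346.0°
Leg 2: φ1=-0.0024784, φ2=-0.6431800, Δφ=-0.6407016, Δλ=4.4197741 rad; a=sin²(Δφ/2)+cosφ1·cosφ2·sin²(Δλ/2)=0.6146670262; c=2·atan2(√a, √(1-a))=1.802189772; dist=6371·c=11481.751 ≈ 11481.8 km; running total=15276.4 km
Leg 2 bearing: y=sinΔλ·cosφ2=-0.76617872, x=cosφ1·sinφ2-sinφ1·cosφ2·cosΔλ=-0.60031331; θ=atan2(y, x)=-128.0793° <0 so +360° → 231.9207° ≈ 231.9°
Leg 3: φ1=-0.6431800, φ2=0.8534276, Δφ=1.4966076, Δλ=-3.0086754 rad; a=sin²(Δφ/2)+cosφ1·cosφ2·sin²(Δλ/2)=0.9866696218; c=2·atan2(√a, √(1-a))=2.910162008; dist=6371·c=18540.642 ≈ 18540.6 km; running total=33817.0 km
Leg 3 bearing: y=sinΔλ·cosφ2=-0.08712332, x=cosφ1·sinφ2-sinφ1·cosφ2·cosΔλ=0.21217974; θ=atan2(y, x)=-22.3236° <0 so +360° → 337.6764° ≈ 337.7°

Leg 1: dist=3794.6 km, bearing=346.0°
Leg 2: dist=11481.8 km, bearing=231.9°
Leg 3: dist=18540.6 km, bearing=337.7°
Total: 33817.0 km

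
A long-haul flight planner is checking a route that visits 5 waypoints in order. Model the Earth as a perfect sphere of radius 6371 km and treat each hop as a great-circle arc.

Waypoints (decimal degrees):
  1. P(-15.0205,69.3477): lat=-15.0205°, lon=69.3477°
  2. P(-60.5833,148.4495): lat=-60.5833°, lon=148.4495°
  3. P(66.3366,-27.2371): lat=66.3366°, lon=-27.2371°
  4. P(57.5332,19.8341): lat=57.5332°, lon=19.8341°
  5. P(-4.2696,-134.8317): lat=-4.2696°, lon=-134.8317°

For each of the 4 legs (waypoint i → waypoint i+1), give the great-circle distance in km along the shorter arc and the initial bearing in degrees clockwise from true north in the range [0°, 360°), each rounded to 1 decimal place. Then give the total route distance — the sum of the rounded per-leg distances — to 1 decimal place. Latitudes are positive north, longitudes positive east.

Leg 1: φ1=-0.2621572, φ2=-1.0573781, Δφ=-0.7952209, Δλ=1.3805869 rad; a=sin²(Δφ/2)+cosφ1·cosφ2·sin²(Δλ/2)=0.3422807567; c=2·atan2(√a, √(1-a))=1.249877631; dist=6371·c=7962.970 ≈ 7963.0 km; running total=7963.0 km
Leg 1 bearing: y=sinΔλ·cosφ2=0.48229947, x=cosφ1·sinφ2-sinφ1·cosφ2·cosΔλ=-0.81724279; θ=atan2(y, x)=149.4528° ≈ 149.5°
Leg 2: φ1=-1.0573781, φ2=1.1577921, Δφ=2.2151701, Δλ=-3.0663096 rad; a=sin²(Δφ/2)+cosφ1·cosφ2·sin²(Δλ/2)=0.9972021913; c=2·atan2(√a, √(1-a))=3.035754629; dist=6371·c=19340.793 ≈ 19340.8 km; running total=27303.8 km
Leg 2 bearing: y=sinΔλ·cosφ2=-0.03018727, x=cosφ1·sinφ2-sinφ1·cosφ2·cosΔλ=0.10123563; θ=atan2(y, x)=-16.6040° <0 so +360° → 343.3960° ≈ 343.4°
Leg 3: φ1=1.1577921, φ2=1.0041438, Δφ=-0.1536483, Δλ=0.8215474 rad; a=sin²(Δφ/2)+cosφ1·cosφ2·sin²(Δλ/2)=0.0402459745; c=2·atan2(√a, √(1-a))=0.403969232; dist=6371·c=2573.688 ≈ 2573.7 km; running total=29877.5 km
Leg 3 bearing: y=sinΔλ·cosφ2=0.39305322, x=cosφ1·sinφ2-sinφ1·cosφ2·cosΔλ=0.00375619; θ=atan2(y, x)=89.4525° ≈ 89.5°
Leg 4: φ1=1.0041438, φ2=-0.0745186, Δφ=-1.0786623, Δλ=-2.6994275 rad; a=sin²(Δφ/2)+cosφ1·cosφ2·sin²(Δλ/2)=0.7733255614; c=2·atan2(√a, √(1-a))=2.149155994; dist=6371·c=13692.273 ≈ 13692.3 km; running total=43569.8 km
Leg 4 bearing: y=sinΔλ·cosφ2=-0.42670992, x=cosφ1·sinφ2-sinφ1·cosφ2·cosΔλ=0.72047983; θ=atan2(y, x)=-30.6365° <0 so +360° → 329.3635° ≈ 329.4°

Leg 1: dist=7963.0 km, bearing=149.5°
Leg 2: dist=19340.8 km, bearing=343.4°
Leg 3: dist=2573.7 km, bearing=89.5°
Leg 4: dist=13692.3 km, bearing=329.4°
Total: 43569.8 km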